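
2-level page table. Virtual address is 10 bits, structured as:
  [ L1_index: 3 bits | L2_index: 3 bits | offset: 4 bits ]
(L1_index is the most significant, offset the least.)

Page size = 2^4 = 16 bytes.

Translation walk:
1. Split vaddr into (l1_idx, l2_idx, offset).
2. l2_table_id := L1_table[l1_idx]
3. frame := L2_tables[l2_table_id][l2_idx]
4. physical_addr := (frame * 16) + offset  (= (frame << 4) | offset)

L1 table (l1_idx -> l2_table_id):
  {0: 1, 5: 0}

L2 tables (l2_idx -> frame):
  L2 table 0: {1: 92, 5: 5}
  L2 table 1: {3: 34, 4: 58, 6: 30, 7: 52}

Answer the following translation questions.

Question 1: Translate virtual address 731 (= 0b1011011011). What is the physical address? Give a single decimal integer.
Answer: 91

Derivation:
vaddr = 731 = 0b1011011011
Split: l1_idx=5, l2_idx=5, offset=11
L1[5] = 0
L2[0][5] = 5
paddr = 5 * 16 + 11 = 91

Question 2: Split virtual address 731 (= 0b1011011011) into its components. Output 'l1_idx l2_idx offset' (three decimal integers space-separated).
Answer: 5 5 11

Derivation:
vaddr = 731 = 0b1011011011
  top 3 bits -> l1_idx = 5
  next 3 bits -> l2_idx = 5
  bottom 4 bits -> offset = 11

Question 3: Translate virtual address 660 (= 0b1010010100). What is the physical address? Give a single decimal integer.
Answer: 1476

Derivation:
vaddr = 660 = 0b1010010100
Split: l1_idx=5, l2_idx=1, offset=4
L1[5] = 0
L2[0][1] = 92
paddr = 92 * 16 + 4 = 1476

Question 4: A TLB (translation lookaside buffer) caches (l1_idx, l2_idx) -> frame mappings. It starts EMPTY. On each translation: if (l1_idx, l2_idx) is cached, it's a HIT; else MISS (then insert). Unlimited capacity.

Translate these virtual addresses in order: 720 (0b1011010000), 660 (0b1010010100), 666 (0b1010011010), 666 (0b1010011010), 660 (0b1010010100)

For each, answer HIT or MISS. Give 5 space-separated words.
vaddr=720: (5,5) not in TLB -> MISS, insert
vaddr=660: (5,1) not in TLB -> MISS, insert
vaddr=666: (5,1) in TLB -> HIT
vaddr=666: (5,1) in TLB -> HIT
vaddr=660: (5,1) in TLB -> HIT

Answer: MISS MISS HIT HIT HIT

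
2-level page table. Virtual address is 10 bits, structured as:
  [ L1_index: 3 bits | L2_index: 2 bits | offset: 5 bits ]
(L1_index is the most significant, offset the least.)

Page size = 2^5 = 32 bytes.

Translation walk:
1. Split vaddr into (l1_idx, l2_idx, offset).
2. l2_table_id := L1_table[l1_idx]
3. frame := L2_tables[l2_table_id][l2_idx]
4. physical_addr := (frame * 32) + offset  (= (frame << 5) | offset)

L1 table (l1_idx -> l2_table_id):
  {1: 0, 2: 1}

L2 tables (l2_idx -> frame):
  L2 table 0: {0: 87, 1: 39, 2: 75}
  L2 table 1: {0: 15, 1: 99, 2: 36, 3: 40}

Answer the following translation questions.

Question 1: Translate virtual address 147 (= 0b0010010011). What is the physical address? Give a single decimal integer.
Answer: 2803

Derivation:
vaddr = 147 = 0b0010010011
Split: l1_idx=1, l2_idx=0, offset=19
L1[1] = 0
L2[0][0] = 87
paddr = 87 * 32 + 19 = 2803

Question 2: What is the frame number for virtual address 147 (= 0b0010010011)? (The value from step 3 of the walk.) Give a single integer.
vaddr = 147: l1_idx=1, l2_idx=0
L1[1] = 0; L2[0][0] = 87

Answer: 87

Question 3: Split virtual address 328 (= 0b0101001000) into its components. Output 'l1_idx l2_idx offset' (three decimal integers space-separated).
vaddr = 328 = 0b0101001000
  top 3 bits -> l1_idx = 2
  next 2 bits -> l2_idx = 2
  bottom 5 bits -> offset = 8

Answer: 2 2 8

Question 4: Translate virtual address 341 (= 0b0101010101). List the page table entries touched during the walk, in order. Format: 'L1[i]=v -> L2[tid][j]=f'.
Answer: L1[2]=1 -> L2[1][2]=36

Derivation:
vaddr = 341 = 0b0101010101
Split: l1_idx=2, l2_idx=2, offset=21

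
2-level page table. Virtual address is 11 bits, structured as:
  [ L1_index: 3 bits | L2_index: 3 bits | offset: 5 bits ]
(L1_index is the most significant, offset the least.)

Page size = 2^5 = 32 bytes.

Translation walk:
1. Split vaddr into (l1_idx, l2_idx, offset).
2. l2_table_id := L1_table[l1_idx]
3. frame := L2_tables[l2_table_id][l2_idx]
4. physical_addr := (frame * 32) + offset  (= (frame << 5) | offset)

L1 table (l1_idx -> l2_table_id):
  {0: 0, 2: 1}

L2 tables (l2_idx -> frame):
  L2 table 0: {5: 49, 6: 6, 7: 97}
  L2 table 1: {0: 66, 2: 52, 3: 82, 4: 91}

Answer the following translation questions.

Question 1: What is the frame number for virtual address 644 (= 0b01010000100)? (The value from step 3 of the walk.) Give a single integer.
Answer: 91

Derivation:
vaddr = 644: l1_idx=2, l2_idx=4
L1[2] = 1; L2[1][4] = 91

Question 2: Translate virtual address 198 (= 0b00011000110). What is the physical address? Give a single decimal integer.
Answer: 198

Derivation:
vaddr = 198 = 0b00011000110
Split: l1_idx=0, l2_idx=6, offset=6
L1[0] = 0
L2[0][6] = 6
paddr = 6 * 32 + 6 = 198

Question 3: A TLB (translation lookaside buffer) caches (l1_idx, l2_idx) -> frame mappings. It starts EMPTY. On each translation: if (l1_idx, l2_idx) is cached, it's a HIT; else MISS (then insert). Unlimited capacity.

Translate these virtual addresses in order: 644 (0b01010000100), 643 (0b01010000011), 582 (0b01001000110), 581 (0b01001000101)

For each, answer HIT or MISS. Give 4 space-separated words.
Answer: MISS HIT MISS HIT

Derivation:
vaddr=644: (2,4) not in TLB -> MISS, insert
vaddr=643: (2,4) in TLB -> HIT
vaddr=582: (2,2) not in TLB -> MISS, insert
vaddr=581: (2,2) in TLB -> HIT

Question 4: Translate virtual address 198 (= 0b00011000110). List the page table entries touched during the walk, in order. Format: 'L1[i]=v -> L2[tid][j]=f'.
Answer: L1[0]=0 -> L2[0][6]=6

Derivation:
vaddr = 198 = 0b00011000110
Split: l1_idx=0, l2_idx=6, offset=6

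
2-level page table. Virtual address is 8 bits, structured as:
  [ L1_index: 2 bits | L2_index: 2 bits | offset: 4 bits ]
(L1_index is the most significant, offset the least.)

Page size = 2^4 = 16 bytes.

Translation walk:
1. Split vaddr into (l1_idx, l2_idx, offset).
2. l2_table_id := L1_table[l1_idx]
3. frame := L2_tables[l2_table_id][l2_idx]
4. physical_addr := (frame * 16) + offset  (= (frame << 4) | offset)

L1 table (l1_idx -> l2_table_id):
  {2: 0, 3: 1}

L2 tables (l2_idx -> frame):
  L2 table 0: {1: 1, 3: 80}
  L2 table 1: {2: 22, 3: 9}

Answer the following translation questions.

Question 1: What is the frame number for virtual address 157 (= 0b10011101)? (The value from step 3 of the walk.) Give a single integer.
Answer: 1

Derivation:
vaddr = 157: l1_idx=2, l2_idx=1
L1[2] = 0; L2[0][1] = 1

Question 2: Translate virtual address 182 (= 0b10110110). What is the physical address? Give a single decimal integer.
vaddr = 182 = 0b10110110
Split: l1_idx=2, l2_idx=3, offset=6
L1[2] = 0
L2[0][3] = 80
paddr = 80 * 16 + 6 = 1286

Answer: 1286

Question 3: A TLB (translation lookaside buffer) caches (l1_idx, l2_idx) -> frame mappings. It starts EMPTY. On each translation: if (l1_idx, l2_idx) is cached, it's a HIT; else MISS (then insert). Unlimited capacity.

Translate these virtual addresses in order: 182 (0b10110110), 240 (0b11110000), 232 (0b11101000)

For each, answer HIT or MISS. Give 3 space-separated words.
vaddr=182: (2,3) not in TLB -> MISS, insert
vaddr=240: (3,3) not in TLB -> MISS, insert
vaddr=232: (3,2) not in TLB -> MISS, insert

Answer: MISS MISS MISS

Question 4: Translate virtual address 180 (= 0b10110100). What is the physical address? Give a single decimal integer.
Answer: 1284

Derivation:
vaddr = 180 = 0b10110100
Split: l1_idx=2, l2_idx=3, offset=4
L1[2] = 0
L2[0][3] = 80
paddr = 80 * 16 + 4 = 1284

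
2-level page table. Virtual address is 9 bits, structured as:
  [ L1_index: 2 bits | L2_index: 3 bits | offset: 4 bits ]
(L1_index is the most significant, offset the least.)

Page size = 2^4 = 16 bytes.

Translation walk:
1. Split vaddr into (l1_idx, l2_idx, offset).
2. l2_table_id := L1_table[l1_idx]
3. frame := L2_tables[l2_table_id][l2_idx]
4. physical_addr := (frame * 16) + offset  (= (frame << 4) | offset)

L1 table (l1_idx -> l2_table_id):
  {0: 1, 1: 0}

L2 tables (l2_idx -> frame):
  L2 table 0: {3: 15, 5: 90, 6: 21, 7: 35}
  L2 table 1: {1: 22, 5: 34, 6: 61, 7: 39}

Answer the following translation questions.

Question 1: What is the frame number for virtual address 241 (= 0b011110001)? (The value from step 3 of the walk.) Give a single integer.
vaddr = 241: l1_idx=1, l2_idx=7
L1[1] = 0; L2[0][7] = 35

Answer: 35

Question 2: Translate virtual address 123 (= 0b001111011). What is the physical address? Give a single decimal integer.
vaddr = 123 = 0b001111011
Split: l1_idx=0, l2_idx=7, offset=11
L1[0] = 1
L2[1][7] = 39
paddr = 39 * 16 + 11 = 635

Answer: 635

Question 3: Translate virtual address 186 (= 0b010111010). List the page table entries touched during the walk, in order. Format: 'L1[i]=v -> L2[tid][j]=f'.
vaddr = 186 = 0b010111010
Split: l1_idx=1, l2_idx=3, offset=10

Answer: L1[1]=0 -> L2[0][3]=15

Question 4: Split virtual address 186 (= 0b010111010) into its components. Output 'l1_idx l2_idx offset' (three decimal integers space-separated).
vaddr = 186 = 0b010111010
  top 2 bits -> l1_idx = 1
  next 3 bits -> l2_idx = 3
  bottom 4 bits -> offset = 10

Answer: 1 3 10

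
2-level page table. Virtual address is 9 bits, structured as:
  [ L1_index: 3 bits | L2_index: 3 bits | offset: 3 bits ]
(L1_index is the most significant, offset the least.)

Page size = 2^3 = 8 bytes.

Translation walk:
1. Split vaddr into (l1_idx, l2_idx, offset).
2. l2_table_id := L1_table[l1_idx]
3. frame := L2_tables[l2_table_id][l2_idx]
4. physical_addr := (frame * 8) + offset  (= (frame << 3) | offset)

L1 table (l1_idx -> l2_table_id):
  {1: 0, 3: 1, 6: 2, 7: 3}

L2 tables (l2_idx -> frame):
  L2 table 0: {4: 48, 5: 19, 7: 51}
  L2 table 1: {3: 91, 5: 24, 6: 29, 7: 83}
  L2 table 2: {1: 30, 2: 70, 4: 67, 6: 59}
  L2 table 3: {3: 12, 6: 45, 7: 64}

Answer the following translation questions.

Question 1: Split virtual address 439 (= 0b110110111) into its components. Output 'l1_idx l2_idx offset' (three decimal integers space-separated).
vaddr = 439 = 0b110110111
  top 3 bits -> l1_idx = 6
  next 3 bits -> l2_idx = 6
  bottom 3 bits -> offset = 7

Answer: 6 6 7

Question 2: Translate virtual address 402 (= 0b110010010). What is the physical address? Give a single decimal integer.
vaddr = 402 = 0b110010010
Split: l1_idx=6, l2_idx=2, offset=2
L1[6] = 2
L2[2][2] = 70
paddr = 70 * 8 + 2 = 562

Answer: 562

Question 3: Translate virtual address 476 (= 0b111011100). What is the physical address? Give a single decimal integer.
Answer: 100

Derivation:
vaddr = 476 = 0b111011100
Split: l1_idx=7, l2_idx=3, offset=4
L1[7] = 3
L2[3][3] = 12
paddr = 12 * 8 + 4 = 100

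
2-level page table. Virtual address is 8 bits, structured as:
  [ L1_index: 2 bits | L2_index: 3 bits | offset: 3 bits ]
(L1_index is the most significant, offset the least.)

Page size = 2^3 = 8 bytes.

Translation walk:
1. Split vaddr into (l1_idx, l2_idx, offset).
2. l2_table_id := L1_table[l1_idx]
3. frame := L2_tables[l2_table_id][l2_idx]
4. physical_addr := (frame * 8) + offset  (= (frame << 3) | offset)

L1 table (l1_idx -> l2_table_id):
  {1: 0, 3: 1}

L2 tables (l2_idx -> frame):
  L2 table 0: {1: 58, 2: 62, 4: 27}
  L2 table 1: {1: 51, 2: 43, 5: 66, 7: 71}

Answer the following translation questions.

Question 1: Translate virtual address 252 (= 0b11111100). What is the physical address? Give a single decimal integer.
vaddr = 252 = 0b11111100
Split: l1_idx=3, l2_idx=7, offset=4
L1[3] = 1
L2[1][7] = 71
paddr = 71 * 8 + 4 = 572

Answer: 572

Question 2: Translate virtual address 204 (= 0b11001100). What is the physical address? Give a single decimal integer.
vaddr = 204 = 0b11001100
Split: l1_idx=3, l2_idx=1, offset=4
L1[3] = 1
L2[1][1] = 51
paddr = 51 * 8 + 4 = 412

Answer: 412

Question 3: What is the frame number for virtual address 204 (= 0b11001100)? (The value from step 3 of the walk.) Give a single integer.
vaddr = 204: l1_idx=3, l2_idx=1
L1[3] = 1; L2[1][1] = 51

Answer: 51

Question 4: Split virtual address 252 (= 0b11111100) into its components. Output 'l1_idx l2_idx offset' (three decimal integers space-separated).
Answer: 3 7 4

Derivation:
vaddr = 252 = 0b11111100
  top 2 bits -> l1_idx = 3
  next 3 bits -> l2_idx = 7
  bottom 3 bits -> offset = 4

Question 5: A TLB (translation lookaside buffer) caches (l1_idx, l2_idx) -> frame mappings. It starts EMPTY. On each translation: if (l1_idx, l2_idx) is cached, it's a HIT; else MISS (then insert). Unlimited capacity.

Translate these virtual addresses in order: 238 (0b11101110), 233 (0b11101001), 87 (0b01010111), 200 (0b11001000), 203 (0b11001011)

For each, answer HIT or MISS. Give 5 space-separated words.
Answer: MISS HIT MISS MISS HIT

Derivation:
vaddr=238: (3,5) not in TLB -> MISS, insert
vaddr=233: (3,5) in TLB -> HIT
vaddr=87: (1,2) not in TLB -> MISS, insert
vaddr=200: (3,1) not in TLB -> MISS, insert
vaddr=203: (3,1) in TLB -> HIT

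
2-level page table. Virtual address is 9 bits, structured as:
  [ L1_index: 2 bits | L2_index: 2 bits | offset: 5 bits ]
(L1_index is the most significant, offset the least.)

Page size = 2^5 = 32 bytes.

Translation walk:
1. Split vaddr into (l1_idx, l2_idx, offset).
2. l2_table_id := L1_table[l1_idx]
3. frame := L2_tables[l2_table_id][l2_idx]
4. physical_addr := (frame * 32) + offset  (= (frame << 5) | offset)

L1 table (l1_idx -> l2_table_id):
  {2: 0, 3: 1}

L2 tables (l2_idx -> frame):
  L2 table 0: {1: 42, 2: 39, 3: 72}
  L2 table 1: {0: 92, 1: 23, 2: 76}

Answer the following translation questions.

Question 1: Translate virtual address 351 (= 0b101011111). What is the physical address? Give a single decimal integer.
Answer: 1279

Derivation:
vaddr = 351 = 0b101011111
Split: l1_idx=2, l2_idx=2, offset=31
L1[2] = 0
L2[0][2] = 39
paddr = 39 * 32 + 31 = 1279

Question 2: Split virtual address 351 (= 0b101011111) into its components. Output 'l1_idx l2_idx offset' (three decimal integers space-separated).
vaddr = 351 = 0b101011111
  top 2 bits -> l1_idx = 2
  next 2 bits -> l2_idx = 2
  bottom 5 bits -> offset = 31

Answer: 2 2 31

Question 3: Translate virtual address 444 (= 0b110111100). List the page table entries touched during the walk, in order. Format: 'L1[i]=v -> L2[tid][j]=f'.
Answer: L1[3]=1 -> L2[1][1]=23

Derivation:
vaddr = 444 = 0b110111100
Split: l1_idx=3, l2_idx=1, offset=28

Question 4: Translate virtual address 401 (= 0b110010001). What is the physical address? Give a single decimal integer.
Answer: 2961

Derivation:
vaddr = 401 = 0b110010001
Split: l1_idx=3, l2_idx=0, offset=17
L1[3] = 1
L2[1][0] = 92
paddr = 92 * 32 + 17 = 2961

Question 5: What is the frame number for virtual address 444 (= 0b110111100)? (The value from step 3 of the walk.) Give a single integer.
vaddr = 444: l1_idx=3, l2_idx=1
L1[3] = 1; L2[1][1] = 23

Answer: 23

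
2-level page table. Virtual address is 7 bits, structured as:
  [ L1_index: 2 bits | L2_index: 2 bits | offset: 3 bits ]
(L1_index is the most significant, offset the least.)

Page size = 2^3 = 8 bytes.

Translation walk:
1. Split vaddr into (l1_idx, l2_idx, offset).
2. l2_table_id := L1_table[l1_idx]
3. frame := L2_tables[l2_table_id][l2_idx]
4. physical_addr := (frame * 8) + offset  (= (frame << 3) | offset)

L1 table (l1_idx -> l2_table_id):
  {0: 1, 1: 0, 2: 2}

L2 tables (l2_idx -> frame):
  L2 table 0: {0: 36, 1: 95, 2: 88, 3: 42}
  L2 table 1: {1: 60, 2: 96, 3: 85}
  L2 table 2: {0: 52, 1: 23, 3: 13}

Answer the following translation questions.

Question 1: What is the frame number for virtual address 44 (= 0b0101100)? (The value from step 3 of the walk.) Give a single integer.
Answer: 95

Derivation:
vaddr = 44: l1_idx=1, l2_idx=1
L1[1] = 0; L2[0][1] = 95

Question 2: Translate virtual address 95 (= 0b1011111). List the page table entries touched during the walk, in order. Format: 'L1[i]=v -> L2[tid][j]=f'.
Answer: L1[2]=2 -> L2[2][3]=13

Derivation:
vaddr = 95 = 0b1011111
Split: l1_idx=2, l2_idx=3, offset=7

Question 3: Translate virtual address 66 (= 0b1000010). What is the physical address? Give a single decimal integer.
Answer: 418

Derivation:
vaddr = 66 = 0b1000010
Split: l1_idx=2, l2_idx=0, offset=2
L1[2] = 2
L2[2][0] = 52
paddr = 52 * 8 + 2 = 418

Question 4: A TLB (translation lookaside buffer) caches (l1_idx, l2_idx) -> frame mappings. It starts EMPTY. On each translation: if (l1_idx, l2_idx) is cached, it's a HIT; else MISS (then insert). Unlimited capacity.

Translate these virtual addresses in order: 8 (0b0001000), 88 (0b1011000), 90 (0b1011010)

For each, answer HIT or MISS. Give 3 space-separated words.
vaddr=8: (0,1) not in TLB -> MISS, insert
vaddr=88: (2,3) not in TLB -> MISS, insert
vaddr=90: (2,3) in TLB -> HIT

Answer: MISS MISS HIT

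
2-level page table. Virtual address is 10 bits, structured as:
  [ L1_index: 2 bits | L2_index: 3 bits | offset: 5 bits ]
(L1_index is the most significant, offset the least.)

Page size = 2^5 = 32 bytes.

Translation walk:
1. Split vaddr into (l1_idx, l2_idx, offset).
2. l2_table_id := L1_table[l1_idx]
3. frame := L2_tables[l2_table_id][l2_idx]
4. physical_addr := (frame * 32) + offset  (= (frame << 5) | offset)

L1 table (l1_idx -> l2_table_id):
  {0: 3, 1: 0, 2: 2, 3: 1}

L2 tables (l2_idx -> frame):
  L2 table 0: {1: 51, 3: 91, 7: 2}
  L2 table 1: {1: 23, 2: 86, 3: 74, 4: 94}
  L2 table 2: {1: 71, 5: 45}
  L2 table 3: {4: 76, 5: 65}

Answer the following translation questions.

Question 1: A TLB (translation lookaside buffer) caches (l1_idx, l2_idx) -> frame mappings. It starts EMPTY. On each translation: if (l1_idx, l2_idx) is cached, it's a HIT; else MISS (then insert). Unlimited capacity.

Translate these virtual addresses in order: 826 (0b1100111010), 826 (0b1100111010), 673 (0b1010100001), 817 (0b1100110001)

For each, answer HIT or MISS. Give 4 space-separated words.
vaddr=826: (3,1) not in TLB -> MISS, insert
vaddr=826: (3,1) in TLB -> HIT
vaddr=673: (2,5) not in TLB -> MISS, insert
vaddr=817: (3,1) in TLB -> HIT

Answer: MISS HIT MISS HIT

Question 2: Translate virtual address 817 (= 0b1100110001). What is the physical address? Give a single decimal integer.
Answer: 753

Derivation:
vaddr = 817 = 0b1100110001
Split: l1_idx=3, l2_idx=1, offset=17
L1[3] = 1
L2[1][1] = 23
paddr = 23 * 32 + 17 = 753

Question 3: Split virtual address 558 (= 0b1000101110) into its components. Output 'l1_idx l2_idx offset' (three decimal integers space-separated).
vaddr = 558 = 0b1000101110
  top 2 bits -> l1_idx = 2
  next 3 bits -> l2_idx = 1
  bottom 5 bits -> offset = 14

Answer: 2 1 14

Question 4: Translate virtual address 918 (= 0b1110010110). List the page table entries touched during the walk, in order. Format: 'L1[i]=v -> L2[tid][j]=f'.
Answer: L1[3]=1 -> L2[1][4]=94

Derivation:
vaddr = 918 = 0b1110010110
Split: l1_idx=3, l2_idx=4, offset=22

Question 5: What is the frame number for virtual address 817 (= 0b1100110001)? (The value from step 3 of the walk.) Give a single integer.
vaddr = 817: l1_idx=3, l2_idx=1
L1[3] = 1; L2[1][1] = 23

Answer: 23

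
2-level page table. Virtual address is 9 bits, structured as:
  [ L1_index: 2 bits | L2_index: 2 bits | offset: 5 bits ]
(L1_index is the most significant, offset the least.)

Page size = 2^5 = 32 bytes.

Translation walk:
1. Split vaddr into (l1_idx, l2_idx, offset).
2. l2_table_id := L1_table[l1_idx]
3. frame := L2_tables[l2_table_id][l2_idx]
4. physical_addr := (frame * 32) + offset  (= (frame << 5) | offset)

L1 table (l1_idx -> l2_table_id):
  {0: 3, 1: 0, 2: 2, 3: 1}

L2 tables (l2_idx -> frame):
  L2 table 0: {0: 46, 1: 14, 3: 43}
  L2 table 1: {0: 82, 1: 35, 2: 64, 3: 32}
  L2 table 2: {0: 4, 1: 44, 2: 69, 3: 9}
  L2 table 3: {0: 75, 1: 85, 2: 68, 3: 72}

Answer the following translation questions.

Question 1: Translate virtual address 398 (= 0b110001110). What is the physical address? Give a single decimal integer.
Answer: 2638

Derivation:
vaddr = 398 = 0b110001110
Split: l1_idx=3, l2_idx=0, offset=14
L1[3] = 1
L2[1][0] = 82
paddr = 82 * 32 + 14 = 2638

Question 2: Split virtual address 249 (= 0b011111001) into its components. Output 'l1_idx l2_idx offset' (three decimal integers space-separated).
Answer: 1 3 25

Derivation:
vaddr = 249 = 0b011111001
  top 2 bits -> l1_idx = 1
  next 2 bits -> l2_idx = 3
  bottom 5 bits -> offset = 25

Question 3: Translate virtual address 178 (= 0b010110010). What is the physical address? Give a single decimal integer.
Answer: 466

Derivation:
vaddr = 178 = 0b010110010
Split: l1_idx=1, l2_idx=1, offset=18
L1[1] = 0
L2[0][1] = 14
paddr = 14 * 32 + 18 = 466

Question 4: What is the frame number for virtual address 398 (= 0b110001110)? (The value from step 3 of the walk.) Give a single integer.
vaddr = 398: l1_idx=3, l2_idx=0
L1[3] = 1; L2[1][0] = 82

Answer: 82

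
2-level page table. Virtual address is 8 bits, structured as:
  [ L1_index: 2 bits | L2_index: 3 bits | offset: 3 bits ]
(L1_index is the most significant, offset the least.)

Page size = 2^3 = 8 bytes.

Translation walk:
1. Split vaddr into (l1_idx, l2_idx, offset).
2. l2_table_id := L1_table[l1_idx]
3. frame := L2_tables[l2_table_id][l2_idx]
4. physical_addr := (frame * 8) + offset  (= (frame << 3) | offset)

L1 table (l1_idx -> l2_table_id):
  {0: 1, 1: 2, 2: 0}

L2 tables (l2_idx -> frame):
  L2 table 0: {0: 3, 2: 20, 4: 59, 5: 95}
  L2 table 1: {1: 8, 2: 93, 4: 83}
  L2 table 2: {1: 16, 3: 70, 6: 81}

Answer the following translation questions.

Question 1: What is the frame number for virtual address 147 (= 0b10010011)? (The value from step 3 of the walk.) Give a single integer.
vaddr = 147: l1_idx=2, l2_idx=2
L1[2] = 0; L2[0][2] = 20

Answer: 20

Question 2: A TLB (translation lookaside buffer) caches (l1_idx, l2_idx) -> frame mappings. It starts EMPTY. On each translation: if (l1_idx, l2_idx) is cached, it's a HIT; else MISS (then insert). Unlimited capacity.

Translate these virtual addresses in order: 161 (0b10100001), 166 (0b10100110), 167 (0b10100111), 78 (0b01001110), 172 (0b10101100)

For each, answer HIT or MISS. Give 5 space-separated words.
Answer: MISS HIT HIT MISS MISS

Derivation:
vaddr=161: (2,4) not in TLB -> MISS, insert
vaddr=166: (2,4) in TLB -> HIT
vaddr=167: (2,4) in TLB -> HIT
vaddr=78: (1,1) not in TLB -> MISS, insert
vaddr=172: (2,5) not in TLB -> MISS, insert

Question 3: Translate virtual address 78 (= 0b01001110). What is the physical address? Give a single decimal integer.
Answer: 134

Derivation:
vaddr = 78 = 0b01001110
Split: l1_idx=1, l2_idx=1, offset=6
L1[1] = 2
L2[2][1] = 16
paddr = 16 * 8 + 6 = 134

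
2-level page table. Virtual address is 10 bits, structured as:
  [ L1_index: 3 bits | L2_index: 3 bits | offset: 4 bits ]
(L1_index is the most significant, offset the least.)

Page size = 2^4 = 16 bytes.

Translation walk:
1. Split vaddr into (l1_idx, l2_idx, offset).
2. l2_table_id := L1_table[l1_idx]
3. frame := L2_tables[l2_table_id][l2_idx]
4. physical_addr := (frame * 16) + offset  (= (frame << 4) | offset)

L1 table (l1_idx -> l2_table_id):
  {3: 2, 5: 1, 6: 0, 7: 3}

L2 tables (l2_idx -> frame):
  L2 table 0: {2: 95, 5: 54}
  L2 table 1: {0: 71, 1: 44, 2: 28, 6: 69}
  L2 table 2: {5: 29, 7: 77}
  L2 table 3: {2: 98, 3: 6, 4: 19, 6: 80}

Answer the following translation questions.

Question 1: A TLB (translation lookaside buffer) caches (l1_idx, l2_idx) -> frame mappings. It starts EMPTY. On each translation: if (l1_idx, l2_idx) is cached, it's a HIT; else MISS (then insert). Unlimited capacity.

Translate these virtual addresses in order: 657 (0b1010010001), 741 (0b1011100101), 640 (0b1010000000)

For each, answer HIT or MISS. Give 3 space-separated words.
vaddr=657: (5,1) not in TLB -> MISS, insert
vaddr=741: (5,6) not in TLB -> MISS, insert
vaddr=640: (5,0) not in TLB -> MISS, insert

Answer: MISS MISS MISS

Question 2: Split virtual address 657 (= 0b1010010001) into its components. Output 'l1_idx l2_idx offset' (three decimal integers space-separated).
vaddr = 657 = 0b1010010001
  top 3 bits -> l1_idx = 5
  next 3 bits -> l2_idx = 1
  bottom 4 bits -> offset = 1

Answer: 5 1 1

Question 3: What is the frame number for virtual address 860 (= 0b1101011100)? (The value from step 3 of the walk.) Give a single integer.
Answer: 54

Derivation:
vaddr = 860: l1_idx=6, l2_idx=5
L1[6] = 0; L2[0][5] = 54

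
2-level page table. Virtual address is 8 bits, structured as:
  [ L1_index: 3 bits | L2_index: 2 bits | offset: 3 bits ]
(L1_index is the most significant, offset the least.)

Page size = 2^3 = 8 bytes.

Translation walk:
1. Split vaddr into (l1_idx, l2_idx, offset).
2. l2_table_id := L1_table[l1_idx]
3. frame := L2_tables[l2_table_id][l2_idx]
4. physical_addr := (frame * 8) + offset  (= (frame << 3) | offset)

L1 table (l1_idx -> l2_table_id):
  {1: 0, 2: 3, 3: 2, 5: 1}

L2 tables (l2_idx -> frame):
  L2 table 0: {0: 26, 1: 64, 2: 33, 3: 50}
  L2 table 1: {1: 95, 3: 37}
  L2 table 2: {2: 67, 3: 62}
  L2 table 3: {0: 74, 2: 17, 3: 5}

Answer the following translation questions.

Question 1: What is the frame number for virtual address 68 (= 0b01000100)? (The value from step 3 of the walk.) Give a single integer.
vaddr = 68: l1_idx=2, l2_idx=0
L1[2] = 3; L2[3][0] = 74

Answer: 74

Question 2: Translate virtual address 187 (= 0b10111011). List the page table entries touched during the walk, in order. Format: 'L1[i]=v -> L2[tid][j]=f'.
Answer: L1[5]=1 -> L2[1][3]=37

Derivation:
vaddr = 187 = 0b10111011
Split: l1_idx=5, l2_idx=3, offset=3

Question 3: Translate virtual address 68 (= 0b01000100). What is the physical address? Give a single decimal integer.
vaddr = 68 = 0b01000100
Split: l1_idx=2, l2_idx=0, offset=4
L1[2] = 3
L2[3][0] = 74
paddr = 74 * 8 + 4 = 596

Answer: 596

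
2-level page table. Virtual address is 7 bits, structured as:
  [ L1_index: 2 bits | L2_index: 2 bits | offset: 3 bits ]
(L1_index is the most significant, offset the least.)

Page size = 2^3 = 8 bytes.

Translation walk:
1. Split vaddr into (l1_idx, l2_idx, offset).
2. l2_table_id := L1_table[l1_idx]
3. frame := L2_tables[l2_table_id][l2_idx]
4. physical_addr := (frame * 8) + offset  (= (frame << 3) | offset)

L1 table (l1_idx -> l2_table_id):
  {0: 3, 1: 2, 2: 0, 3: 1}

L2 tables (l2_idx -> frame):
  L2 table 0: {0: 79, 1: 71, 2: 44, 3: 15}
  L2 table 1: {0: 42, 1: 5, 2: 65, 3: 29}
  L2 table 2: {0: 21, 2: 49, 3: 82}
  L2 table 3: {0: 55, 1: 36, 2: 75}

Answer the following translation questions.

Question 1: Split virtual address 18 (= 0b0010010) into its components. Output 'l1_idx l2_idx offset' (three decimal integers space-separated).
Answer: 0 2 2

Derivation:
vaddr = 18 = 0b0010010
  top 2 bits -> l1_idx = 0
  next 2 bits -> l2_idx = 2
  bottom 3 bits -> offset = 2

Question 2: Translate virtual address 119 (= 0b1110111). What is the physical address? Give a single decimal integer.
Answer: 527

Derivation:
vaddr = 119 = 0b1110111
Split: l1_idx=3, l2_idx=2, offset=7
L1[3] = 1
L2[1][2] = 65
paddr = 65 * 8 + 7 = 527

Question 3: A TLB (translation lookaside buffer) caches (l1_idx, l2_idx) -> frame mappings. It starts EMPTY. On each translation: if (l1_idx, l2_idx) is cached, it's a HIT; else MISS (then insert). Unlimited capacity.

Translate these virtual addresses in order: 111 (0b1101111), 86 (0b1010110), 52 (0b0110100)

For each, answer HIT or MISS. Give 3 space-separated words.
vaddr=111: (3,1) not in TLB -> MISS, insert
vaddr=86: (2,2) not in TLB -> MISS, insert
vaddr=52: (1,2) not in TLB -> MISS, insert

Answer: MISS MISS MISS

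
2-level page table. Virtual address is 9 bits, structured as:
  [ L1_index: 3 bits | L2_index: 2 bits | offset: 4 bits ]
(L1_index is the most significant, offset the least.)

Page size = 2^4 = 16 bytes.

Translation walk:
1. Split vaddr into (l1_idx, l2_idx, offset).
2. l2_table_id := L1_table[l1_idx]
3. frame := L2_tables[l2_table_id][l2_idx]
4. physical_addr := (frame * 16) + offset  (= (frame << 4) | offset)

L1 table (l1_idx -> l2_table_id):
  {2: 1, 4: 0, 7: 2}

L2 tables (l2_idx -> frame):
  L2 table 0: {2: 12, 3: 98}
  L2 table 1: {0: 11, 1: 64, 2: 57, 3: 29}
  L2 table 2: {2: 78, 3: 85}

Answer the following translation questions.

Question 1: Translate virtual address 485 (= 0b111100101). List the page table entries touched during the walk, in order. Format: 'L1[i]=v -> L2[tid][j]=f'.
vaddr = 485 = 0b111100101
Split: l1_idx=7, l2_idx=2, offset=5

Answer: L1[7]=2 -> L2[2][2]=78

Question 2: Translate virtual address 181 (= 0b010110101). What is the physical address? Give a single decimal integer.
vaddr = 181 = 0b010110101
Split: l1_idx=2, l2_idx=3, offset=5
L1[2] = 1
L2[1][3] = 29
paddr = 29 * 16 + 5 = 469

Answer: 469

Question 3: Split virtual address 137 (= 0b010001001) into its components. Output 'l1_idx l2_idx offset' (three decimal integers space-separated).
vaddr = 137 = 0b010001001
  top 3 bits -> l1_idx = 2
  next 2 bits -> l2_idx = 0
  bottom 4 bits -> offset = 9

Answer: 2 0 9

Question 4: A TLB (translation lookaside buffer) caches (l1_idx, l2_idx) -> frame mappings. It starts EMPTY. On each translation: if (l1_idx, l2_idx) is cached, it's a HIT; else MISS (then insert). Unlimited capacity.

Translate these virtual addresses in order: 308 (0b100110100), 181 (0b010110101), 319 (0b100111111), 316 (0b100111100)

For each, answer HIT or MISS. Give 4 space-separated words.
Answer: MISS MISS HIT HIT

Derivation:
vaddr=308: (4,3) not in TLB -> MISS, insert
vaddr=181: (2,3) not in TLB -> MISS, insert
vaddr=319: (4,3) in TLB -> HIT
vaddr=316: (4,3) in TLB -> HIT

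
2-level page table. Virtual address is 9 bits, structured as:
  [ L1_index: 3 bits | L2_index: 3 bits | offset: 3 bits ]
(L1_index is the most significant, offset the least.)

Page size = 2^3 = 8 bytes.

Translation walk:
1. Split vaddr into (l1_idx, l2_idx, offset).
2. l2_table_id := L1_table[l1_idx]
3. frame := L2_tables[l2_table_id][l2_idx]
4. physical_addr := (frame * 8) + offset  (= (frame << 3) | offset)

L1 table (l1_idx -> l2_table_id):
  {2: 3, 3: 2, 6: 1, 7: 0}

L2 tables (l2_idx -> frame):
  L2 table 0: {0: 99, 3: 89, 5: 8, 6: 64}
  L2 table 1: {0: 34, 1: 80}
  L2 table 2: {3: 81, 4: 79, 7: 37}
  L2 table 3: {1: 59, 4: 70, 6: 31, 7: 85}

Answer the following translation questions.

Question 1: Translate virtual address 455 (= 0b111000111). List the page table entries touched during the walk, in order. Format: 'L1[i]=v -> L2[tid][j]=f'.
Answer: L1[7]=0 -> L2[0][0]=99

Derivation:
vaddr = 455 = 0b111000111
Split: l1_idx=7, l2_idx=0, offset=7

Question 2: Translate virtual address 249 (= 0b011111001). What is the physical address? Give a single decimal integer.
vaddr = 249 = 0b011111001
Split: l1_idx=3, l2_idx=7, offset=1
L1[3] = 2
L2[2][7] = 37
paddr = 37 * 8 + 1 = 297

Answer: 297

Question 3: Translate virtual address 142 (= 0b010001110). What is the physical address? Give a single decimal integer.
Answer: 478

Derivation:
vaddr = 142 = 0b010001110
Split: l1_idx=2, l2_idx=1, offset=6
L1[2] = 3
L2[3][1] = 59
paddr = 59 * 8 + 6 = 478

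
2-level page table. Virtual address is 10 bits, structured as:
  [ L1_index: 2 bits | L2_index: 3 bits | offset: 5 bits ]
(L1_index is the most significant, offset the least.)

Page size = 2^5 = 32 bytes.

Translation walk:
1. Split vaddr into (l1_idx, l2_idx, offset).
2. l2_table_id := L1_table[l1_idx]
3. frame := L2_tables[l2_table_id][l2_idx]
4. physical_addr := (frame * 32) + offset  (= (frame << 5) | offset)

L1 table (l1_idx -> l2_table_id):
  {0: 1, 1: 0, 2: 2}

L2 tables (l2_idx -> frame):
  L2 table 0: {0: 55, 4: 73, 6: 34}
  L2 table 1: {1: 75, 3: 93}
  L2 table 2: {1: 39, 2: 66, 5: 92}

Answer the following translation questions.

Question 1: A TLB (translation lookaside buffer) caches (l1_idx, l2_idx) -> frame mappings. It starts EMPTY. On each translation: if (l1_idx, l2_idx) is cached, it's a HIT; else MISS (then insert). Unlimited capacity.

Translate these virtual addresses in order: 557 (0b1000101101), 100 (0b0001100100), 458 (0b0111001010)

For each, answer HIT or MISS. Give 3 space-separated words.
Answer: MISS MISS MISS

Derivation:
vaddr=557: (2,1) not in TLB -> MISS, insert
vaddr=100: (0,3) not in TLB -> MISS, insert
vaddr=458: (1,6) not in TLB -> MISS, insert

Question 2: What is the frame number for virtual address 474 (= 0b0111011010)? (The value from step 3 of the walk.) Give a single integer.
vaddr = 474: l1_idx=1, l2_idx=6
L1[1] = 0; L2[0][6] = 34

Answer: 34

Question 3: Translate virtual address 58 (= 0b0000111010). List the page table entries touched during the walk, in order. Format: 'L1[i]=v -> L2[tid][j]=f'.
Answer: L1[0]=1 -> L2[1][1]=75

Derivation:
vaddr = 58 = 0b0000111010
Split: l1_idx=0, l2_idx=1, offset=26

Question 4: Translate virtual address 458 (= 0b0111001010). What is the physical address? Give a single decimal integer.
Answer: 1098

Derivation:
vaddr = 458 = 0b0111001010
Split: l1_idx=1, l2_idx=6, offset=10
L1[1] = 0
L2[0][6] = 34
paddr = 34 * 32 + 10 = 1098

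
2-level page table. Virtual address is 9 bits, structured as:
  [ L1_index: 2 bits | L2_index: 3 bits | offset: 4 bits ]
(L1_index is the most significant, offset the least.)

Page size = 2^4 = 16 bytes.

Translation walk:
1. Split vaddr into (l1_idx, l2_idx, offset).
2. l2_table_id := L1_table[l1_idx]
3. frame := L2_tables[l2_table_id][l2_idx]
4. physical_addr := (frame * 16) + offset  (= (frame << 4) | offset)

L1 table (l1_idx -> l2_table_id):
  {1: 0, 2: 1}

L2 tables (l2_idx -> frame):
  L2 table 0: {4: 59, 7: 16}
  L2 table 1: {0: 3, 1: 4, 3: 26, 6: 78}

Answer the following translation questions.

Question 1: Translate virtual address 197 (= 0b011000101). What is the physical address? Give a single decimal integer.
vaddr = 197 = 0b011000101
Split: l1_idx=1, l2_idx=4, offset=5
L1[1] = 0
L2[0][4] = 59
paddr = 59 * 16 + 5 = 949

Answer: 949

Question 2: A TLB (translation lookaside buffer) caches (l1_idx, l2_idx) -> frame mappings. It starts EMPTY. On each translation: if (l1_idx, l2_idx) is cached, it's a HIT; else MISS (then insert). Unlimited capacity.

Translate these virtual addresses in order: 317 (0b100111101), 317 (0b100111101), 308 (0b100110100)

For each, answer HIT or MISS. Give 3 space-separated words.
Answer: MISS HIT HIT

Derivation:
vaddr=317: (2,3) not in TLB -> MISS, insert
vaddr=317: (2,3) in TLB -> HIT
vaddr=308: (2,3) in TLB -> HIT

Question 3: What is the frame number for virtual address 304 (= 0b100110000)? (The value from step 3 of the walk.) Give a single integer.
Answer: 26

Derivation:
vaddr = 304: l1_idx=2, l2_idx=3
L1[2] = 1; L2[1][3] = 26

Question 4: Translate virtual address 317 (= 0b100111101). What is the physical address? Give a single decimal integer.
vaddr = 317 = 0b100111101
Split: l1_idx=2, l2_idx=3, offset=13
L1[2] = 1
L2[1][3] = 26
paddr = 26 * 16 + 13 = 429

Answer: 429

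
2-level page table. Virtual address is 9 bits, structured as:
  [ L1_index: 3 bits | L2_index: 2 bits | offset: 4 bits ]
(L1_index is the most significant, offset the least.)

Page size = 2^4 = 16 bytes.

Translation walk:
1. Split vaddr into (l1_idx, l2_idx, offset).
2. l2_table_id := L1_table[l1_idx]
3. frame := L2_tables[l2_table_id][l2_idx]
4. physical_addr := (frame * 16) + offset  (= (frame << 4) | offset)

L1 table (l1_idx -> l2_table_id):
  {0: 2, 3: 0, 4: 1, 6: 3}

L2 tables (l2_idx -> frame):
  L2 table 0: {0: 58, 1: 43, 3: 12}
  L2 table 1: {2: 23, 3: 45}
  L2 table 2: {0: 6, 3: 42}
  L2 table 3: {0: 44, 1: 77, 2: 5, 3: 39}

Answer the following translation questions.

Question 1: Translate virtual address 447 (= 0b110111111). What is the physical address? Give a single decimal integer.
vaddr = 447 = 0b110111111
Split: l1_idx=6, l2_idx=3, offset=15
L1[6] = 3
L2[3][3] = 39
paddr = 39 * 16 + 15 = 639

Answer: 639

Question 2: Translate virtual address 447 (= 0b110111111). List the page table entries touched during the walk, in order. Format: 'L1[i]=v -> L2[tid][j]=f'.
Answer: L1[6]=3 -> L2[3][3]=39

Derivation:
vaddr = 447 = 0b110111111
Split: l1_idx=6, l2_idx=3, offset=15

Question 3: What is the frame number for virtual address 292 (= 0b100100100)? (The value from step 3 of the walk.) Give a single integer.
Answer: 23

Derivation:
vaddr = 292: l1_idx=4, l2_idx=2
L1[4] = 1; L2[1][2] = 23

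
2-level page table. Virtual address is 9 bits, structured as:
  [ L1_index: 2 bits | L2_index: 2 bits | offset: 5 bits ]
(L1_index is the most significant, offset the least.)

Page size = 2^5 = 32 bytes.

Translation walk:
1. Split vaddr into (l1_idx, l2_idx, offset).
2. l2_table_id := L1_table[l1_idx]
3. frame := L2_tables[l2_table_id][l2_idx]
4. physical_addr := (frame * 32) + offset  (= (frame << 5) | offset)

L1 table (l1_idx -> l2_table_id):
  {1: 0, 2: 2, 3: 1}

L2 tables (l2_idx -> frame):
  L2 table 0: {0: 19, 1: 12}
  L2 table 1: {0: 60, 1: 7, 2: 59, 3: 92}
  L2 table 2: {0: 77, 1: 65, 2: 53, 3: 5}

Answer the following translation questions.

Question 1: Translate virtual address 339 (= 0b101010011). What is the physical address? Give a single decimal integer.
vaddr = 339 = 0b101010011
Split: l1_idx=2, l2_idx=2, offset=19
L1[2] = 2
L2[2][2] = 53
paddr = 53 * 32 + 19 = 1715

Answer: 1715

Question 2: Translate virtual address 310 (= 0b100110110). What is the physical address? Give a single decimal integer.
vaddr = 310 = 0b100110110
Split: l1_idx=2, l2_idx=1, offset=22
L1[2] = 2
L2[2][1] = 65
paddr = 65 * 32 + 22 = 2102

Answer: 2102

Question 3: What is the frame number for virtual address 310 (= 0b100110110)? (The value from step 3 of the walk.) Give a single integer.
vaddr = 310: l1_idx=2, l2_idx=1
L1[2] = 2; L2[2][1] = 65

Answer: 65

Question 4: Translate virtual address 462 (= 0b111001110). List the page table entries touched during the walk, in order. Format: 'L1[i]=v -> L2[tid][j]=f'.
vaddr = 462 = 0b111001110
Split: l1_idx=3, l2_idx=2, offset=14

Answer: L1[3]=1 -> L2[1][2]=59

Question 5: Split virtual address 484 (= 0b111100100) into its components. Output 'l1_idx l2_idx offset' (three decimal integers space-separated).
Answer: 3 3 4

Derivation:
vaddr = 484 = 0b111100100
  top 2 bits -> l1_idx = 3
  next 2 bits -> l2_idx = 3
  bottom 5 bits -> offset = 4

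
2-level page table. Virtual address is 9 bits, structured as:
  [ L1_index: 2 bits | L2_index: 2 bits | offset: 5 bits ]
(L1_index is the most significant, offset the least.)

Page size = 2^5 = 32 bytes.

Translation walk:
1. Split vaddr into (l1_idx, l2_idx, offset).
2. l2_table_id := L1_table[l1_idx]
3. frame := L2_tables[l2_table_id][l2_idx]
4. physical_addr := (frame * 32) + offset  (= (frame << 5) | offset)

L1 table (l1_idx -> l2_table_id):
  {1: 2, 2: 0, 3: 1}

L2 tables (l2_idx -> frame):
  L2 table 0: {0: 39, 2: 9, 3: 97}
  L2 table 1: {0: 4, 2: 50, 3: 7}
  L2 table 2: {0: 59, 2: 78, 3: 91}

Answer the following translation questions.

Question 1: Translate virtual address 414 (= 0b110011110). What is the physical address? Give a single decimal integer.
vaddr = 414 = 0b110011110
Split: l1_idx=3, l2_idx=0, offset=30
L1[3] = 1
L2[1][0] = 4
paddr = 4 * 32 + 30 = 158

Answer: 158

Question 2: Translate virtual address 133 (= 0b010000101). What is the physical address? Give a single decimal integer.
vaddr = 133 = 0b010000101
Split: l1_idx=1, l2_idx=0, offset=5
L1[1] = 2
L2[2][0] = 59
paddr = 59 * 32 + 5 = 1893

Answer: 1893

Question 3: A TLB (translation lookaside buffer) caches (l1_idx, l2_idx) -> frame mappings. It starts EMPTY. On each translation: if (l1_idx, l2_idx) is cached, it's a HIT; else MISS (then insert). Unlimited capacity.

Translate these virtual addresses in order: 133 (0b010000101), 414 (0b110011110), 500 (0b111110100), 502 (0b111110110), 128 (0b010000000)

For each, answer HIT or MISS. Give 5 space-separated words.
vaddr=133: (1,0) not in TLB -> MISS, insert
vaddr=414: (3,0) not in TLB -> MISS, insert
vaddr=500: (3,3) not in TLB -> MISS, insert
vaddr=502: (3,3) in TLB -> HIT
vaddr=128: (1,0) in TLB -> HIT

Answer: MISS MISS MISS HIT HIT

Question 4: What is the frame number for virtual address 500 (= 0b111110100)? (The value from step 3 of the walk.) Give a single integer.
Answer: 7

Derivation:
vaddr = 500: l1_idx=3, l2_idx=3
L1[3] = 1; L2[1][3] = 7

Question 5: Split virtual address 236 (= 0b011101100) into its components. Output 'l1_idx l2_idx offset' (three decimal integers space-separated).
Answer: 1 3 12

Derivation:
vaddr = 236 = 0b011101100
  top 2 bits -> l1_idx = 1
  next 2 bits -> l2_idx = 3
  bottom 5 bits -> offset = 12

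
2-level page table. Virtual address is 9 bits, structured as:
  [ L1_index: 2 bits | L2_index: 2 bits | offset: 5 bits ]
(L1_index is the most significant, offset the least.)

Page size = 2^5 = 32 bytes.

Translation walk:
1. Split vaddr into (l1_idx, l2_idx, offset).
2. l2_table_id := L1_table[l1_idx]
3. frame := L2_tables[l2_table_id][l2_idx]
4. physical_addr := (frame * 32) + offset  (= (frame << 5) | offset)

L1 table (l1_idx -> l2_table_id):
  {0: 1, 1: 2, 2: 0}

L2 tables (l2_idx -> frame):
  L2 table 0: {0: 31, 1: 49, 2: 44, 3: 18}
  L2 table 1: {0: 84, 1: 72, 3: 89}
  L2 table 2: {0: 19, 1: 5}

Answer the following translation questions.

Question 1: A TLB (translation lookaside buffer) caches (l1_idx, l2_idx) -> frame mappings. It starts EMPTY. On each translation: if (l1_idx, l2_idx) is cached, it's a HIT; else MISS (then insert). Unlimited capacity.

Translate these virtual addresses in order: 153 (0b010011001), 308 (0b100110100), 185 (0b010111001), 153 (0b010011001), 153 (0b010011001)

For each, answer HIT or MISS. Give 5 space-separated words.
vaddr=153: (1,0) not in TLB -> MISS, insert
vaddr=308: (2,1) not in TLB -> MISS, insert
vaddr=185: (1,1) not in TLB -> MISS, insert
vaddr=153: (1,0) in TLB -> HIT
vaddr=153: (1,0) in TLB -> HIT

Answer: MISS MISS MISS HIT HIT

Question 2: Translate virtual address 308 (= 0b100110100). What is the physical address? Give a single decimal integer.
Answer: 1588

Derivation:
vaddr = 308 = 0b100110100
Split: l1_idx=2, l2_idx=1, offset=20
L1[2] = 0
L2[0][1] = 49
paddr = 49 * 32 + 20 = 1588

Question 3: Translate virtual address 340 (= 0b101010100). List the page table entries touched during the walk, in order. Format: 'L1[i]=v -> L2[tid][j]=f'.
Answer: L1[2]=0 -> L2[0][2]=44

Derivation:
vaddr = 340 = 0b101010100
Split: l1_idx=2, l2_idx=2, offset=20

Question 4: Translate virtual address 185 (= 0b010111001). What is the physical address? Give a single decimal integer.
vaddr = 185 = 0b010111001
Split: l1_idx=1, l2_idx=1, offset=25
L1[1] = 2
L2[2][1] = 5
paddr = 5 * 32 + 25 = 185

Answer: 185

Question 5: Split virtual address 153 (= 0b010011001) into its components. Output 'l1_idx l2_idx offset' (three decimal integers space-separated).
vaddr = 153 = 0b010011001
  top 2 bits -> l1_idx = 1
  next 2 bits -> l2_idx = 0
  bottom 5 bits -> offset = 25

Answer: 1 0 25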